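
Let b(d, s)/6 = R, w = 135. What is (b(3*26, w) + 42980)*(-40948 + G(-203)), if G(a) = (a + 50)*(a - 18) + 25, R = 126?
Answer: -310962960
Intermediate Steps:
G(a) = 25 + (-18 + a)*(50 + a) (G(a) = (50 + a)*(-18 + a) + 25 = (-18 + a)*(50 + a) + 25 = 25 + (-18 + a)*(50 + a))
b(d, s) = 756 (b(d, s) = 6*126 = 756)
(b(3*26, w) + 42980)*(-40948 + G(-203)) = (756 + 42980)*(-40948 + (-875 + (-203)² + 32*(-203))) = 43736*(-40948 + (-875 + 41209 - 6496)) = 43736*(-40948 + 33838) = 43736*(-7110) = -310962960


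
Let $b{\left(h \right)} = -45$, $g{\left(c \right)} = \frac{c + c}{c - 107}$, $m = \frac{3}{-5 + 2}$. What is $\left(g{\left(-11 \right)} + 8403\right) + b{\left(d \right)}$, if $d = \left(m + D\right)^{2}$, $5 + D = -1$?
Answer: $\frac{493133}{59} \approx 8358.2$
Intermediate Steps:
$D = -6$ ($D = -5 - 1 = -6$)
$m = -1$ ($m = \frac{3}{-3} = 3 \left(- \frac{1}{3}\right) = -1$)
$d = 49$ ($d = \left(-1 - 6\right)^{2} = \left(-7\right)^{2} = 49$)
$g{\left(c \right)} = \frac{2 c}{-107 + c}$
$\left(g{\left(-11 \right)} + 8403\right) + b{\left(d \right)} = \left(2 \left(-11\right) \frac{1}{-107 - 11} + 8403\right) - 45 = \left(2 \left(-11\right) \frac{1}{-118} + 8403\right) - 45 = \left(2 \left(-11\right) \left(- \frac{1}{118}\right) + 8403\right) - 45 = \left(\frac{11}{59} + 8403\right) - 45 = \frac{495788}{59} - 45 = \frac{493133}{59}$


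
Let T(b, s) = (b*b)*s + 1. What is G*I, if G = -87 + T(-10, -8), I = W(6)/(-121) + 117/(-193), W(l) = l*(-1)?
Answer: 11517114/23353 ≈ 493.17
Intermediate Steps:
W(l) = -l
T(b, s) = 1 + s*b² (T(b, s) = b²*s + 1 = s*b² + 1 = 1 + s*b²)
I = -12999/23353 (I = -1*6/(-121) + 117/(-193) = -6*(-1/121) + 117*(-1/193) = 6/121 - 117/193 = -12999/23353 ≈ -0.55663)
G = -886 (G = -87 + (1 - 8*(-10)²) = -87 + (1 - 8*100) = -87 + (1 - 800) = -87 - 799 = -886)
G*I = -886*(-12999/23353) = 11517114/23353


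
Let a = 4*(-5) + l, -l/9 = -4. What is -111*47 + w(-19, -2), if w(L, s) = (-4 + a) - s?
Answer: -5203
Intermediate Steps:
l = 36 (l = -9*(-4) = 36)
a = 16 (a = 4*(-5) + 36 = -20 + 36 = 16)
w(L, s) = 12 - s (w(L, s) = (-4 + 16) - s = 12 - s)
-111*47 + w(-19, -2) = -111*47 + (12 - 1*(-2)) = -5217 + (12 + 2) = -5217 + 14 = -5203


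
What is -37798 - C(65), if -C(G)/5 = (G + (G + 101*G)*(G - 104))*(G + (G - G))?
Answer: -84051923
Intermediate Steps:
C(G) = -5*G*(G + 102*G*(-104 + G)) (C(G) = -5*(G + (G + 101*G)*(G - 104))*(G + (G - G)) = -5*(G + (102*G)*(-104 + G))*(G + 0) = -5*(G + 102*G*(-104 + G))*G = -5*G*(G + 102*G*(-104 + G)))
-37798 - C(65) = -37798 - 65²*(53035 - 510*65) = -37798 - 4225*(53035 - 33150) = -37798 - 4225*19885 = -37798 - 1*84014125 = -37798 - 84014125 = -84051923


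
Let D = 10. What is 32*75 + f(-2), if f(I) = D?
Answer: 2410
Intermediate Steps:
f(I) = 10
32*75 + f(-2) = 32*75 + 10 = 2400 + 10 = 2410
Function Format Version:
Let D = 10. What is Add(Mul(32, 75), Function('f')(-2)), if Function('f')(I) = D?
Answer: 2410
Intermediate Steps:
Function('f')(I) = 10
Add(Mul(32, 75), Function('f')(-2)) = Add(Mul(32, 75), 10) = Add(2400, 10) = 2410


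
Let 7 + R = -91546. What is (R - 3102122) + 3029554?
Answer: -164121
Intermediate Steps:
R = -91553 (R = -7 - 91546 = -91553)
(R - 3102122) + 3029554 = (-91553 - 3102122) + 3029554 = -3193675 + 3029554 = -164121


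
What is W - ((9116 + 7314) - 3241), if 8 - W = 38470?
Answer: -51651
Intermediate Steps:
W = -38462 (W = 8 - 1*38470 = 8 - 38470 = -38462)
W - ((9116 + 7314) - 3241) = -38462 - ((9116 + 7314) - 3241) = -38462 - (16430 - 3241) = -38462 - 1*13189 = -38462 - 13189 = -51651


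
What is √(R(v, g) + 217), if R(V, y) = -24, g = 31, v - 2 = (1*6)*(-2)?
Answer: √193 ≈ 13.892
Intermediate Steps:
v = -10 (v = 2 + (1*6)*(-2) = 2 + 6*(-2) = 2 - 12 = -10)
√(R(v, g) + 217) = √(-24 + 217) = √193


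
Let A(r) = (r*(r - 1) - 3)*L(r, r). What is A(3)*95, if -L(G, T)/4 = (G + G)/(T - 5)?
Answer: 3420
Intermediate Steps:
L(G, T) = -8*G/(-5 + T) (L(G, T) = -4*(G + G)/(T - 5) = -4*2*G/(-5 + T) = -8*G/(-5 + T))
A(r) = -8*r*(-3 + r*(-1 + r))/(-5 + r) (A(r) = (r*(r - 1) - 3)*(-8*r/(-5 + r)) = (r*(-1 + r) - 3)*(-8*r/(-5 + r)) = (-3 + r*(-1 + r))*(-8*r/(-5 + r)) = -8*r*(-3 + r*(-1 + r))/(-5 + r))
A(3)*95 = (8*3*(3 + 3 - 1*3²)/(-5 + 3))*95 = (8*3*(3 + 3 - 1*9)/(-2))*95 = (8*3*(-½)*(3 + 3 - 9))*95 = (8*3*(-½)*(-3))*95 = 36*95 = 3420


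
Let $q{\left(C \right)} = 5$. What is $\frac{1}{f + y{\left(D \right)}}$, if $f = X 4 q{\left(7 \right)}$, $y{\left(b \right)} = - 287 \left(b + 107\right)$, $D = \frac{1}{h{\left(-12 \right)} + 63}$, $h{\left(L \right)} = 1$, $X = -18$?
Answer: $- \frac{64}{1988703} \approx -3.2182 \cdot 10^{-5}$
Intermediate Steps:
$D = \frac{1}{64}$ ($D = \frac{1}{1 + 63} = \frac{1}{64} \approx 0.015625$)
$y{\left(b \right)} = -30709 - 287 b$ ($y{\left(b \right)} = - 287 \left(107 + b\right) = -30709 - 287 b$)
$f = -360$ ($f = \left(-18\right) 4 \cdot 5 = \left(-72\right) 5 = -360$)
$\frac{1}{f + y{\left(D \right)}} = \frac{1}{-360 - \frac{1965663}{64}} = \frac{1}{- \frac{1988703}{64}} = - \frac{64}{1988703}$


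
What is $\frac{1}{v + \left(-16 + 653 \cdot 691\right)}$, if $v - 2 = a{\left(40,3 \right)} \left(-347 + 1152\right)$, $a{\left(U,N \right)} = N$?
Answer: $\frac{1}{453624} \approx 2.2045 \cdot 10^{-6}$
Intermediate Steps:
$v = 2417$ ($v = 2 + 3 \left(-347 + 1152\right) = 2 + 3 \cdot 805 = 2 + 2415 = 2417$)
$\frac{1}{v + \left(-16 + 653 \cdot 691\right)} = \frac{1}{2417 + \left(-16 + 653 \cdot 691\right)} = \frac{1}{2417 + \left(-16 + 451223\right)} = \frac{1}{2417 + 451207} = \frac{1}{453624}$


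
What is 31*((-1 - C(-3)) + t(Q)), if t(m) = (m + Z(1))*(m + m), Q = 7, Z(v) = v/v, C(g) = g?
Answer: 3534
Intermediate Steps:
Z(v) = 1
t(m) = 2*m*(1 + m) (t(m) = (m + 1)*(m + m) = (1 + m)*(2*m) = 2*m*(1 + m))
31*((-1 - C(-3)) + t(Q)) = 31*((-1 - 1*(-3)) + 2*7*(1 + 7)) = 31*((-1 + 3) + 2*7*8) = 31*(2 + 112) = 31*114 = 3534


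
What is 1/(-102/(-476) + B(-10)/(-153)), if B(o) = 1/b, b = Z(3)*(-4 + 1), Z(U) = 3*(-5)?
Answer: 96390/20641 ≈ 4.6698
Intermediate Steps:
Z(U) = -15
b = 45 (b = -15*(-4 + 1) = -15*(-3) = 45)
B(o) = 1/45
1/(-102/(-476) + B(-10)/(-153)) = 1/(-102/(-476) + (1/45)/(-153)) = 1/(-102*(-1/476) + (1/45)*(-1/153)) = 1/(3/14 - 1/6885) = 1/(20641/96390) = 96390/20641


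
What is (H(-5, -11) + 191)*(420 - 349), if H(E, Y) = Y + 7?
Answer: 13277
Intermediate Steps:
H(E, Y) = 7 + Y
(H(-5, -11) + 191)*(420 - 349) = ((7 - 11) + 191)*(420 - 349) = (-4 + 191)*71 = 187*71 = 13277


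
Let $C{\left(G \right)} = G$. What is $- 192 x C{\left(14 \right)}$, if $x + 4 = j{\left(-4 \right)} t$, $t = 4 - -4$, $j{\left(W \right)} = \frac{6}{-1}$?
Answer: $139776$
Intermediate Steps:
$j{\left(W \right)} = -6$ ($j{\left(W \right)} = 6 \left(-1\right) = -6$)
$t = 8$ ($t = 4 + 4 = 8$)
$x = -52$ ($x = -4 - 48 = -52$)
$- 192 x C{\left(14 \right)} = \left(-192\right) \left(-52\right) 14 = 9984 \cdot 14 = 139776$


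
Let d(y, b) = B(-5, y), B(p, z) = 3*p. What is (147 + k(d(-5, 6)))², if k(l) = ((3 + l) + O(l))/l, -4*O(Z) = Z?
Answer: 8708401/400 ≈ 21771.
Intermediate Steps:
d(y, b) = -15 (d(y, b) = 3*(-5) = -15)
O(Z) = -Z/4
k(l) = (3 + 3*l/4)/l (k(l) = ((3 + l) - l/4)/l = (3 + 3*l/4)/l)
(147 + k(d(-5, 6)))² = (147 + (¾ + 3/(-15)))² = (147 + (¾ + 3*(-1/15)))² = (147 + (¾ - ⅕))² = (147 + 11/20)² = (2951/20)² = 8708401/400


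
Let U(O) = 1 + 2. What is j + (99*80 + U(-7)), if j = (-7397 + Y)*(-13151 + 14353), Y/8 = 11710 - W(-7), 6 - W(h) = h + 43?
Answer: 104008569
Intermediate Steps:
U(O) = 3
W(h) = -37 - h (W(h) = 6 - (h + 43) = 6 - (43 + h) = 6 + (-43 - h) = -37 - h)
Y = 93920 (Y = 8*(11710 - (-37 - 1*(-7))) = 8*(11710 - (-37 + 7)) = 8*(11710 - 1*(-30)) = 8*(11710 + 30) = 8*11740 = 93920)
j = 104000646 (j = (-7397 + 93920)*(-13151 + 14353) = 86523*1202 = 104000646)
j + (99*80 + U(-7)) = 104000646 + (99*80 + 3) = 104000646 + (7920 + 3) = 104000646 + 7923 = 104008569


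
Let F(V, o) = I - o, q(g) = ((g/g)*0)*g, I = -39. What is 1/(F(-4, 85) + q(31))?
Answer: -1/124 ≈ -0.0080645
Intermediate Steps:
q(g) = 0 (q(g) = (1*0)*g = 0*g = 0)
F(V, o) = -39 - o
1/(F(-4, 85) + q(31)) = 1/((-39 - 1*85) + 0) = 1/((-39 - 85) + 0) = 1/(-124 + 0) = 1/(-124) = -1/124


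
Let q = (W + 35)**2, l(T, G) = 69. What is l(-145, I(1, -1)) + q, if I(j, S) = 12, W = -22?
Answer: 238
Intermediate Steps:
q = 169 (q = (-22 + 35)**2 = 13**2 = 169)
l(-145, I(1, -1)) + q = 69 + 169 = 238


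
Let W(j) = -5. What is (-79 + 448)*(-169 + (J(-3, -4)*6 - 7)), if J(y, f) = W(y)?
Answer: -76014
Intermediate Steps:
J(y, f) = -5
(-79 + 448)*(-169 + (J(-3, -4)*6 - 7)) = (-79 + 448)*(-169 + (-5*6 - 7)) = 369*(-169 + (-30 - 7)) = 369*(-169 - 37) = 369*(-206) = -76014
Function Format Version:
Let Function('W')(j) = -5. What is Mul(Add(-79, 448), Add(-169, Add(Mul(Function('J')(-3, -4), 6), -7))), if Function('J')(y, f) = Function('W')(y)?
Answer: -76014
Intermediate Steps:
Function('J')(y, f) = -5
Mul(Add(-79, 448), Add(-169, Add(Mul(Function('J')(-3, -4), 6), -7))) = Mul(Add(-79, 448), Add(-169, Add(Mul(-5, 6), -7))) = Mul(369, Add(-169, Add(-30, -7))) = Mul(369, Add(-169, -37)) = Mul(369, -206) = -76014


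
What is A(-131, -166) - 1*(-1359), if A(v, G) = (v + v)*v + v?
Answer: 35550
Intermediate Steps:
A(v, G) = v + 2*v² (A(v, G) = (2*v)*v + v = 2*v² + v = v + 2*v²)
A(-131, -166) - 1*(-1359) = -131*(1 + 2*(-131)) - 1*(-1359) = -131*(1 - 262) + 1359 = -131*(-261) + 1359 = 34191 + 1359 = 35550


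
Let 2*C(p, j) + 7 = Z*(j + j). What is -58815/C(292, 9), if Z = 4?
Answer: -23526/13 ≈ -1809.7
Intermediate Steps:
C(p, j) = -7/2 + 4*j (C(p, j) = -7/2 + (4*(j + j))/2 = -7/2 + (4*(2*j))/2 = -7/2 + (8*j)/2 = -7/2 + 4*j)
-58815/C(292, 9) = -58815/(-7/2 + 4*9) = -58815/(-7/2 + 36) = -58815/65/2 = -58815*2/65 = -23526/13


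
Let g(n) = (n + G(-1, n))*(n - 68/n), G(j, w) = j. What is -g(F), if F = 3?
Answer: 118/3 ≈ 39.333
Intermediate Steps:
g(n) = (-1 + n)*(n - 68/n) (g(n) = (n - 1)*(n - 68/n) = (-1 + n)*(n - 68/n))
-g(F) = -(-68 + 3**2 - 1*3 + 68/3) = -(-68 + 9 - 3 + 68*(1/3)) = -(-68 + 9 - 3 + 68/3) = -1*(-118/3) = 118/3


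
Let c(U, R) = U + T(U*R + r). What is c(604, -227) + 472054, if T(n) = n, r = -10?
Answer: 335540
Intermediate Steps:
c(U, R) = -10 + U + R*U (c(U, R) = U + (U*R - 10) = U + (R*U - 10) = U + (-10 + R*U) = -10 + U + R*U)
c(604, -227) + 472054 = (-10 + 604 - 227*604) + 472054 = (-10 + 604 - 137108) + 472054 = -136514 + 472054 = 335540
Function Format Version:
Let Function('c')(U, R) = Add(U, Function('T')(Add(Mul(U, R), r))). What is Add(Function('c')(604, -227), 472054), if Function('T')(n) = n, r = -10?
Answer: 335540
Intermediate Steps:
Function('c')(U, R) = Add(-10, U, Mul(R, U)) (Function('c')(U, R) = Add(U, Add(Mul(U, R), -10)) = Add(U, Add(Mul(R, U), -10)) = Add(U, Add(-10, Mul(R, U))) = Add(-10, U, Mul(R, U)))
Add(Function('c')(604, -227), 472054) = Add(Add(-10, 604, Mul(-227, 604)), 472054) = Add(Add(-10, 604, -137108), 472054) = Add(-136514, 472054) = 335540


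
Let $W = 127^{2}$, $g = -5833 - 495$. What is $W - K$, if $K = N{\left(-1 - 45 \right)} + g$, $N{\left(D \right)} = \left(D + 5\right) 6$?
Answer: $22703$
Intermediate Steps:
$g = -6328$
$N{\left(D \right)} = 30 + 6 D$ ($N{\left(D \right)} = \left(5 + D\right) 6 = 30 + 6 D$)
$K = -6574$ ($K = \left(30 + 6 \left(-1 - 45\right)\right) - 6328 = \left(30 + 6 \left(-46\right)\right) - 6328 = \left(30 - 276\right) - 6328 = -246 - 6328 = -6574$)
$W = 16129$
$W - K = 16129 - -6574 = 16129 + 6574 = 22703$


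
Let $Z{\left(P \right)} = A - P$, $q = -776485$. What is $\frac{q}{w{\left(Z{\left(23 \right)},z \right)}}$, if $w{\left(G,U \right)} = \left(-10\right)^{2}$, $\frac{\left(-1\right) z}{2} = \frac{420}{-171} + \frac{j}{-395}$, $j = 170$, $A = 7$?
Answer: $- \frac{155297}{20} \approx -7764.9$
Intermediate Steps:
$Z{\left(P \right)} = 7 - P$
$z = \frac{25996}{4503}$ ($z = - 2 \left(\frac{420}{-171} + \frac{170}{-395}\right) = - 2 \left(420 \left(- \frac{1}{171}\right) + 170 \left(- \frac{1}{395}\right)\right) = - 2 \left(- \frac{140}{57} - \frac{34}{79}\right) = \left(-2\right) \left(- \frac{12998}{4503}\right) = \frac{25996}{4503} \approx 5.773$)
$w{\left(G,U \right)} = 100$
$\frac{q}{w{\left(Z{\left(23 \right)},z \right)}} = - \frac{776485}{100} = \left(-776485\right) \frac{1}{100} = - \frac{155297}{20}$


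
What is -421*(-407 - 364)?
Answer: 324591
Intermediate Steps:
-421*(-407 - 364) = -421*(-771) = 324591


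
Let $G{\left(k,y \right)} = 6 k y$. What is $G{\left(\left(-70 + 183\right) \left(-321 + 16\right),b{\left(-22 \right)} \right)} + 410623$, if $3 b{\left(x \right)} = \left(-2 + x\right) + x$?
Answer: $3581403$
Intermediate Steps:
$b{\left(x \right)} = - \frac{2}{3} + \frac{2 x}{3}$ ($b{\left(x \right)} = \frac{\left(-2 + x\right) + x}{3} = \frac{-2 + 2 x}{3} = - \frac{2}{3} + \frac{2 x}{3}$)
$G{\left(k,y \right)} = 6 k y$
$G{\left(\left(-70 + 183\right) \left(-321 + 16\right),b{\left(-22 \right)} \right)} + 410623 = 6 \left(-70 + 183\right) \left(-321 + 16\right) \left(- \frac{2}{3} + \frac{2}{3} \left(-22\right)\right) + 410623 = 6 \cdot 113 \left(-305\right) \left(- \frac{2}{3} - \frac{44}{3}\right) + 410623 = 6 \left(-34465\right) \left(- \frac{46}{3}\right) + 410623 = 3170780 + 410623 = 3581403$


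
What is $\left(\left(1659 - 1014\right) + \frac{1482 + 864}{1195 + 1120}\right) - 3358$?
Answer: $- \frac{6278249}{2315} \approx -2712.0$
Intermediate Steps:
$\left(\left(1659 - 1014\right) + \frac{1482 + 864}{1195 + 1120}\right) - 3358 = \left(\left(1659 - 1014\right) + \frac{2346}{2315}\right) - 3358 = \left(645 + 2346 \cdot \frac{1}{2315}\right) - 3358 = \left(645 + \frac{2346}{2315}\right) - 3358 = \frac{1495521}{2315} - 3358 = - \frac{6278249}{2315}$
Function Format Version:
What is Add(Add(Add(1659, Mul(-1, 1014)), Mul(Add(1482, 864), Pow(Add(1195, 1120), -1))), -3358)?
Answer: Rational(-6278249, 2315) ≈ -2712.0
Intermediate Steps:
Add(Add(Add(1659, Mul(-1, 1014)), Mul(Add(1482, 864), Pow(Add(1195, 1120), -1))), -3358) = Add(Add(Add(1659, -1014), Mul(2346, Pow(2315, -1))), -3358) = Add(Add(645, Mul(2346, Rational(1, 2315))), -3358) = Add(Add(645, Rational(2346, 2315)), -3358) = Add(Rational(1495521, 2315), -3358) = Rational(-6278249, 2315)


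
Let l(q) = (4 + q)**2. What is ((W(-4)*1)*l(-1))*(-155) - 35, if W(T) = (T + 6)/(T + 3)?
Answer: 2755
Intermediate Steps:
W(T) = (6 + T)/(3 + T)
((W(-4)*1)*l(-1))*(-155) - 35 = ((((6 - 4)/(3 - 4))*1)*(4 - 1)**2)*(-155) - 35 = (((2/(-1))*1)*3**2)*(-155) - 35 = ((-1*2*1)*9)*(-155) - 35 = (-2*1*9)*(-155) - 35 = -2*9*(-155) - 35 = -18*(-155) - 35 = 2790 - 35 = 2755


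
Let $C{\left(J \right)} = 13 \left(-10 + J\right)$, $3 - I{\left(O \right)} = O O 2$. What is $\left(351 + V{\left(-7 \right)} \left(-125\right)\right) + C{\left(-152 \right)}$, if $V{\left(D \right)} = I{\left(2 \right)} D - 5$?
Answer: $-5505$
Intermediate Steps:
$I{\left(O \right)} = 3 - 2 O^{2}$ ($I{\left(O \right)} = 3 - O O 2 = 3 - O^{2} \cdot 2 = 3 - 2 O^{2}$)
$C{\left(J \right)} = -130 + 13 J$
$V{\left(D \right)} = -5 - 5 D$ ($V{\left(D \right)} = \left(3 - 2 \cdot 2^{2}\right) D - 5 = \left(3 - 8\right) D - 5 = - 5 D - 5 = -5 - 5 D$)
$\left(351 + V{\left(-7 \right)} \left(-125\right)\right) + C{\left(-152 \right)} = \left(351 + \left(-5 - -35\right) \left(-125\right)\right) + \left(-130 + 13 \left(-152\right)\right) = \left(351 + \left(-5 + 35\right) \left(-125\right)\right) - 2106 = \left(351 + 30 \left(-125\right)\right) - 2106 = \left(351 - 3750\right) - 2106 = -3399 - 2106 = -5505$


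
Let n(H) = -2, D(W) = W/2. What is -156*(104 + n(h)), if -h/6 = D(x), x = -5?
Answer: -15912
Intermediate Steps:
D(W) = W/2 (D(W) = W*(½) = W/2)
h = 15 (h = -3*(-5) = -6*(-5/2) = 15)
-156*(104 + n(h)) = -156*(104 - 2) = -156*102 = -15912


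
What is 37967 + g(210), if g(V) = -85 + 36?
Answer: 37918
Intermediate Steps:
g(V) = -49
37967 + g(210) = 37967 - 49 = 37918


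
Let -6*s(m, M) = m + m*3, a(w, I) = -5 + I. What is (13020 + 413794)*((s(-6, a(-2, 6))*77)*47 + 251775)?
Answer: 113639654314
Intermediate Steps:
s(m, M) = -2*m/3 (s(m, M) = -(m + m*3)/6 = -(m + 3*m)/6 = -2*m/3)
(13020 + 413794)*((s(-6, a(-2, 6))*77)*47 + 251775) = (13020 + 413794)*((-⅔*(-6)*77)*47 + 251775) = 426814*((4*77)*47 + 251775) = 426814*(308*47 + 251775) = 426814*(14476 + 251775) = 426814*266251 = 113639654314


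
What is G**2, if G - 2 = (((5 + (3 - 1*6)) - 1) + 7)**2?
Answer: 4356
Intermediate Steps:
G = 66 (G = 2 + (((5 + (3 - 1*6)) - 1) + 7)**2 = 2 + (((5 + (3 - 6)) - 1) + 7)**2 = 2 + (((5 - 3) - 1) + 7)**2 = 2 + ((2 - 1) + 7)**2 = 2 + (1 + 7)**2 = 2 + 8**2 = 2 + 64 = 66)
G**2 = 66**2 = 4356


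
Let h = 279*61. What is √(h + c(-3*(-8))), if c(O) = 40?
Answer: √17059 ≈ 130.61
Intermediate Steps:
h = 17019
√(h + c(-3*(-8))) = √(17019 + 40) = √17059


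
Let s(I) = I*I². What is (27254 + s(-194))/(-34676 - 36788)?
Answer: 3637065/35732 ≈ 101.79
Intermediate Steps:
s(I) = I³
(27254 + s(-194))/(-34676 - 36788) = (27254 + (-194)³)/(-34676 - 36788) = (27254 - 7301384)/(-71464) = -7274130*(-1/71464) = 3637065/35732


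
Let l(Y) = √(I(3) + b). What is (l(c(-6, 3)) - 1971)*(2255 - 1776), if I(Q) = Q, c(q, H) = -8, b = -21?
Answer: -944109 + 1437*I*√2 ≈ -9.4411e+5 + 2032.2*I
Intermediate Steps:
l(Y) = 3*I*√2 (l(Y) = √(3 - 21) = √(-18) = 3*I*√2)
(l(c(-6, 3)) - 1971)*(2255 - 1776) = (3*I*√2 - 1971)*(2255 - 1776) = (-1971 + 3*I*√2)*479 = -944109 + 1437*I*√2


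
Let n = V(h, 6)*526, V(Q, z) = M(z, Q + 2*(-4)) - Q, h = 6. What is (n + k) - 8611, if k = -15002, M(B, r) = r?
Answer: -27821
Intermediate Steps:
V(Q, z) = -8 (V(Q, z) = (Q + 2*(-4)) - Q = (Q - 8) - Q = (-8 + Q) - Q = -8)
n = -4208 (n = -8*526 = -4208)
(n + k) - 8611 = (-4208 - 15002) - 8611 = -19210 - 8611 = -27821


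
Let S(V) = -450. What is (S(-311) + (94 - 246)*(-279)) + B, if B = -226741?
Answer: -184783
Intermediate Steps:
(S(-311) + (94 - 246)*(-279)) + B = (-450 + (94 - 246)*(-279)) - 226741 = (-450 - 152*(-279)) - 226741 = (-450 + 42408) - 226741 = 41958 - 226741 = -184783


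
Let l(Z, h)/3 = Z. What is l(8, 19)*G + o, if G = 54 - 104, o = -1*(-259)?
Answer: -941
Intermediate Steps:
l(Z, h) = 3*Z
o = 259
G = -50
l(8, 19)*G + o = (3*8)*(-50) + 259 = 24*(-50) + 259 = -1200 + 259 = -941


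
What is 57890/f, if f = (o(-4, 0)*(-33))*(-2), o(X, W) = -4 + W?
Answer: -28945/132 ≈ -219.28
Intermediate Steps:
f = -264 (f = ((-4 + 0)*(-33))*(-2) = -4*(-33)*(-2) = 132*(-2) = -264)
57890/f = 57890/(-264) = 57890*(-1/264) = -28945/132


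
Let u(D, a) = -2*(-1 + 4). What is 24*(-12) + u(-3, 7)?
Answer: -294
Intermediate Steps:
u(D, a) = -6 (u(D, a) = -2*3 = -6)
24*(-12) + u(-3, 7) = 24*(-12) - 6 = -288 - 6 = -294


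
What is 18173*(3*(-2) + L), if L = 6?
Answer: 0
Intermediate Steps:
18173*(3*(-2) + L) = 18173*(3*(-2) + 6) = 18173*(-6 + 6) = 18173*0 = 0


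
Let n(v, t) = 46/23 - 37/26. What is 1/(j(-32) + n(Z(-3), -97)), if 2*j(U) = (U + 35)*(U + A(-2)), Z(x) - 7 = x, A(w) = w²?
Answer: -26/1077 ≈ -0.024141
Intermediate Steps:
Z(x) = 7 + x
n(v, t) = 15/26 (n(v, t) = 46*(1/23) - 37*1/26 = 2 - 37/26 = 15/26)
j(U) = (4 + U)*(35 + U)/2 (j(U) = ((U + 35)*(U + (-2)²))/2 = ((35 + U)*(U + 4))/2 = ((35 + U)*(4 + U))/2 = ((4 + U)*(35 + U))/2 = (4 + U)*(35 + U)/2)
1/(j(-32) + n(Z(-3), -97)) = 1/((70 + (½)*(-32)² + (39/2)*(-32)) + 15/26) = 1/((70 + (½)*1024 - 624) + 15/26) = 1/((70 + 512 - 624) + 15/26) = 1/(-42 + 15/26) = 1/(-1077/26) = -26/1077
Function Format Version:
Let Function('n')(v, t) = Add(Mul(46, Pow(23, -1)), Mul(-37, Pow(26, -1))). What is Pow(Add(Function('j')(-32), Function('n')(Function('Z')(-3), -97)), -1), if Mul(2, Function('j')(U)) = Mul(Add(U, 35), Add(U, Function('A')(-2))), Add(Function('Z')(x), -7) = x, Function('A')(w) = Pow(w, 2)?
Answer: Rational(-26, 1077) ≈ -0.024141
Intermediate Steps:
Function('Z')(x) = Add(7, x)
Function('n')(v, t) = Rational(15, 26) (Function('n')(v, t) = Add(Mul(46, Rational(1, 23)), Mul(-37, Rational(1, 26))) = Add(2, Rational(-37, 26)) = Rational(15, 26))
Function('j')(U) = Mul(Rational(1, 2), Add(4, U), Add(35, U)) (Function('j')(U) = Mul(Rational(1, 2), Mul(Add(U, 35), Add(U, Pow(-2, 2)))) = Mul(Rational(1, 2), Mul(Add(35, U), Add(U, 4))) = Mul(Rational(1, 2), Mul(Add(35, U), Add(4, U))) = Mul(Rational(1, 2), Mul(Add(4, U), Add(35, U))) = Mul(Rational(1, 2), Add(4, U), Add(35, U)))
Pow(Add(Function('j')(-32), Function('n')(Function('Z')(-3), -97)), -1) = Pow(Add(Add(70, Mul(Rational(1, 2), Pow(-32, 2)), Mul(Rational(39, 2), -32)), Rational(15, 26)), -1) = Pow(Add(Add(70, Mul(Rational(1, 2), 1024), -624), Rational(15, 26)), -1) = Pow(Add(Add(70, 512, -624), Rational(15, 26)), -1) = Pow(Add(-42, Rational(15, 26)), -1) = Pow(Rational(-1077, 26), -1) = Rational(-26, 1077)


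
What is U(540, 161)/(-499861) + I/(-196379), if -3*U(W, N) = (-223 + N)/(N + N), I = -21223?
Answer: 5123923563700/47412344203077 ≈ 0.10807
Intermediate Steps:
U(W, N) = -(-223 + N)/(6*N) (U(W, N) = -(-223 + N)/(3*(N + N)) = -(-223 + N)/(3*(2*N)) = -(-223 + N)*1/(2*N)/3 = -(-223 + N)/(6*N))
U(540, 161)/(-499861) + I/(-196379) = ((⅙)*(223 - 1*161)/161)/(-499861) - 21223/(-196379) = ((⅙)*(1/161)*(223 - 161))*(-1/499861) - 21223*(-1/196379) = ((⅙)*(1/161)*62)*(-1/499861) + 21223/196379 = (31/483)*(-1/499861) + 21223/196379 = -31/241432863 + 21223/196379 = 5123923563700/47412344203077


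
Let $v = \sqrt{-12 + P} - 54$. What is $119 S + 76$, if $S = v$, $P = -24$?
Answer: $-6350 + 714 i \approx -6350.0 + 714.0 i$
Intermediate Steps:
$v = -54 + 6 i$ ($v = \sqrt{-12 - 24} - 54 = \sqrt{-36} - 54 = 6 i - 54 = -54 + 6 i \approx -54.0 + 6.0 i$)
$S = -54 + 6 i \approx -54.0 + 6.0 i$
$119 S + 76 = 119 \left(-54 + 6 i\right) + 76 = \left(-6426 + 714 i\right) + 76 = -6350 + 714 i$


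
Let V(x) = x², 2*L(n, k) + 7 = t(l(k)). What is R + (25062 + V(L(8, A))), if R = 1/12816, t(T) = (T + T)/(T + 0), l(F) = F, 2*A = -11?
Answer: 321274693/12816 ≈ 25068.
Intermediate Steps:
A = -11/2 (A = (½)*(-11) = -11/2 ≈ -5.5000)
t(T) = 2 (t(T) = (2*T)/T = 2)
L(n, k) = -5/2 (L(n, k) = -7/2 + (½)*2 = -7/2 + 1 = -5/2)
R = 1/12816 ≈ 7.8027e-5
R + (25062 + V(L(8, A))) = 1/12816 + (25062 + (-5/2)²) = 1/12816 + (25062 + 25/4) = 1/12816 + 100273/4 = 321274693/12816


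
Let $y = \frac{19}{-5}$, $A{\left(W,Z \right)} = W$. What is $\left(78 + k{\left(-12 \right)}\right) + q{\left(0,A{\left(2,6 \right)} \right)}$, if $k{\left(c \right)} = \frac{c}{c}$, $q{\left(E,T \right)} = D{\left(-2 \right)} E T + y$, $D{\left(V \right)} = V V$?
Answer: $\frac{376}{5} \approx 75.2$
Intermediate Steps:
$D{\left(V \right)} = V^{2}$
$y = - \frac{19}{5}$ ($y = 19 \left(- \frac{1}{5}\right) = - \frac{19}{5} \approx -3.8$)
$q{\left(E,T \right)} = - \frac{19}{5} + 4 E T$ ($q{\left(E,T \right)} = \left(-2\right)^{2} E T - \frac{19}{5} = 4 E T - \frac{19}{5} = - \frac{19}{5} + 4 E T$)
$k{\left(c \right)} = 1$
$\left(78 + k{\left(-12 \right)}\right) + q{\left(0,A{\left(2,6 \right)} \right)} = \left(78 + 1\right) - \left(\frac{19}{5} + 0 \cdot 2\right) = 79 + \left(- \frac{19}{5} + 0\right) = 79 - \frac{19}{5} = \frac{376}{5}$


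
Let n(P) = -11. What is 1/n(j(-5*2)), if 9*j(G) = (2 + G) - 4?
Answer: -1/11 ≈ -0.090909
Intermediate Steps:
j(G) = -2/9 + G/9 (j(G) = ((2 + G) - 4)/9 = (-2 + G)/9 = -2/9 + G/9)
1/n(j(-5*2)) = 1/(-11) = -1/11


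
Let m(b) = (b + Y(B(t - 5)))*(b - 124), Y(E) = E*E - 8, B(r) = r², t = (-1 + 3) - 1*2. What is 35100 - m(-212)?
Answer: 171180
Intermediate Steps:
t = 0 (t = 2 - 2 = 0)
Y(E) = -8 + E² (Y(E) = E² - 8 = -8 + E²)
m(b) = (-124 + b)*(617 + b) (m(b) = (b + (-8 + ((0 - 5)²)²))*(b - 124) = (b + (-8 + ((-5)²)²))*(-124 + b) = (b + (-8 + 25²))*(-124 + b) = (b + (-8 + 625))*(-124 + b) = (b + 617)*(-124 + b) = (617 + b)*(-124 + b) = (-124 + b)*(617 + b))
35100 - m(-212) = 35100 - (-76508 + (-212)² + 493*(-212)) = 35100 - (-76508 + 44944 - 104516) = 35100 - 1*(-136080) = 35100 + 136080 = 171180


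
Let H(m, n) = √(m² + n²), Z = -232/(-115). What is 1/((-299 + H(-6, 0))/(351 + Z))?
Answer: -40597/33695 ≈ -1.2048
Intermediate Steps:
Z = 232/115 (Z = -232*(-1/115) = 232/115 ≈ 2.0174)
1/((-299 + H(-6, 0))/(351 + Z)) = 1/((-299 + √((-6)² + 0²))/(351 + 232/115)) = 1/((-299 + √(36 + 0))/(40597/115)) = 1/((-299 + √36)*(115/40597)) = 1/((-299 + 6)*(115/40597)) = 1/(-293*115/40597) = 1/(-33695/40597) = -40597/33695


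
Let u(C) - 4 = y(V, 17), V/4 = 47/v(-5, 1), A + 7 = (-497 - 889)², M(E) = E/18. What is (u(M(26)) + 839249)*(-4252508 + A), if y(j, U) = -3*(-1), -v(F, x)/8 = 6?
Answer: -1956741309864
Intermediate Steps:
v(F, x) = -48 (v(F, x) = -8*6 = -48)
M(E) = E/18 (M(E) = E*(1/18) = E/18)
A = 1920989 (A = -7 + (-497 - 889)² = -7 + (-1386)² = -7 + 1920996 = 1920989)
V = -47/12 (V = 4*(47/(-48)) = 4*(47*(-1/48)) = 4*(-47/48) = -47/12 ≈ -3.9167)
y(j, U) = 3
u(C) = 7 (u(C) = 4 + 3 = 7)
(u(M(26)) + 839249)*(-4252508 + A) = (7 + 839249)*(-4252508 + 1920989) = 839256*(-2331519) = -1956741309864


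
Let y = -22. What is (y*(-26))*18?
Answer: 10296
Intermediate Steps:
(y*(-26))*18 = -22*(-26)*18 = 572*18 = 10296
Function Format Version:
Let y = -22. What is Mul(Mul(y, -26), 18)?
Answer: 10296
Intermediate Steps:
Mul(Mul(y, -26), 18) = Mul(Mul(-22, -26), 18) = Mul(572, 18) = 10296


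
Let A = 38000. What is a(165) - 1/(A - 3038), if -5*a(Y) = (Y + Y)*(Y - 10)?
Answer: -357661261/34962 ≈ -10230.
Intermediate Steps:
a(Y) = -2*Y*(-10 + Y)/5 (a(Y) = -(Y + Y)*(Y - 10)/5 = -2*Y*(-10 + Y)/5)
a(165) - 1/(A - 3038) = (2/5)*165*(10 - 1*165) - 1/(38000 - 3038) = (2/5)*165*(10 - 165) - 1/34962 = (2/5)*165*(-155) - 1*1/34962 = -10230 - 1/34962 = -357661261/34962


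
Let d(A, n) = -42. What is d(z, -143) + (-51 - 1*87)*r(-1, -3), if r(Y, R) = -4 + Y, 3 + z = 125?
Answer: 648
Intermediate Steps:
z = 122 (z = -3 + 125 = 122)
d(z, -143) + (-51 - 1*87)*r(-1, -3) = -42 + (-51 - 1*87)*(-4 - 1) = -42 + (-51 - 87)*(-5) = -42 - 138*(-5) = -42 + 690 = 648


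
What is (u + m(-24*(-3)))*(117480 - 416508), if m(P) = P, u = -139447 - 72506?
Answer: 63358351668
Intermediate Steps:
u = -211953
(u + m(-24*(-3)))*(117480 - 416508) = (-211953 - 24*(-3))*(117480 - 416508) = (-211953 + 72)*(-299028) = -211881*(-299028) = 63358351668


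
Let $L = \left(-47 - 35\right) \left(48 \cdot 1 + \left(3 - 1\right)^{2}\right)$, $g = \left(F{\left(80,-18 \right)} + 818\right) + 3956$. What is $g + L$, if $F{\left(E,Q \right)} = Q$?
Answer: $492$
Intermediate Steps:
$g = 4756$ ($g = \left(-18 + 818\right) + 3956 = 800 + 3956 = 4756$)
$L = -4264$ ($L = \left(-47 - 35\right) \left(48 + 2^{2}\right) = - 82 \left(48 + 4\right) = \left(-82\right) 52 = -4264$)
$g + L = 4756 - 4264 = 492$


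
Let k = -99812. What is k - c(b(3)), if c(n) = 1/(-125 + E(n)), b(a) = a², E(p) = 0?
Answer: -12476499/125 ≈ -99812.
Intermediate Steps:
c(n) = -1/125 (c(n) = 1/(-125 + 0) = 1/(-125) = -1/125)
k - c(b(3)) = -99812 - 1*(-1/125) = -99812 + 1/125 = -12476499/125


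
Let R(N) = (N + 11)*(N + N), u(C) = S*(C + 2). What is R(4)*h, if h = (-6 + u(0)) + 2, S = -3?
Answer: -1200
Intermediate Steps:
u(C) = -6 - 3*C (u(C) = -3*(C + 2) = -3*(2 + C) = -6 - 3*C)
h = -10 (h = (-6 + (-6 - 3*0)) + 2 = (-6 + (-6 + 0)) + 2 = (-6 - 6) + 2 = -12 + 2 = -10)
R(N) = 2*N*(11 + N) (R(N) = (11 + N)*(2*N) = 2*N*(11 + N))
R(4)*h = (2*4*(11 + 4))*(-10) = (2*4*15)*(-10) = 120*(-10) = -1200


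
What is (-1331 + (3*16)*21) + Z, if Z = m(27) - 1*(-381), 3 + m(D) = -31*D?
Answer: -782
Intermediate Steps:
m(D) = -3 - 31*D
Z = -459 (Z = (-3 - 31*27) - 1*(-381) = (-3 - 837) + 381 = -840 + 381 = -459)
(-1331 + (3*16)*21) + Z = (-1331 + (3*16)*21) - 459 = (-1331 + 48*21) - 459 = (-1331 + 1008) - 459 = -323 - 459 = -782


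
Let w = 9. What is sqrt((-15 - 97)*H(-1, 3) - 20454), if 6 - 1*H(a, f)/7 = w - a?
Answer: I*sqrt(17318) ≈ 131.6*I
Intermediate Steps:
H(a, f) = -21 + 7*a (H(a, f) = 42 - 7*(9 - a) = 42 + (-63 + 7*a) = -21 + 7*a)
sqrt((-15 - 97)*H(-1, 3) - 20454) = sqrt((-15 - 97)*(-21 + 7*(-1)) - 20454) = sqrt(-112*(-21 - 7) - 20454) = sqrt(-112*(-28) - 20454) = sqrt(3136 - 20454) = sqrt(-17318) = I*sqrt(17318)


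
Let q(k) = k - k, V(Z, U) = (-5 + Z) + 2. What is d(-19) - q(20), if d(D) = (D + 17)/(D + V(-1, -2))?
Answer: 2/23 ≈ 0.086957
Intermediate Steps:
V(Z, U) = -3 + Z
d(D) = (17 + D)/(-4 + D) (d(D) = (D + 17)/(D + (-3 - 1)) = (17 + D)/(D - 4) = (17 + D)/(-4 + D))
q(k) = 0
d(-19) - q(20) = (17 - 19)/(-4 - 19) - 1*0 = -2/(-23) + 0 = -1/23*(-2) + 0 = 2/23 + 0 = 2/23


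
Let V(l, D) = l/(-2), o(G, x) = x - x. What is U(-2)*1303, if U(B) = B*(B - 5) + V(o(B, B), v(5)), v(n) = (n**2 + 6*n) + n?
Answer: 18242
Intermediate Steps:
o(G, x) = 0
v(n) = n**2 + 7*n
V(l, D) = -l/2 (V(l, D) = l*(-1/2) = -l/2)
U(B) = B*(-5 + B) (U(B) = B*(B - 5) - 1/2*0 = B*(-5 + B) + 0 = B*(-5 + B))
U(-2)*1303 = -2*(-5 - 2)*1303 = -2*(-7)*1303 = 14*1303 = 18242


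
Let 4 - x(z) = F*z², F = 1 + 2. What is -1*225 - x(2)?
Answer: -217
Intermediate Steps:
F = 3
x(z) = 4 - 3*z²
-1*225 - x(2) = -1*225 - (4 - 3*2²) = -225 - (4 - 3*4) = -225 - (4 - 12) = -225 - 1*(-8) = -225 + 8 = -217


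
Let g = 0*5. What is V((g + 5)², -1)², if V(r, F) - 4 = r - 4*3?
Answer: 289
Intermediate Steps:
g = 0
V(r, F) = -8 + r (V(r, F) = 4 + (r - 4*3) = 4 + (r - 12) = 4 + (-12 + r) = -8 + r)
V((g + 5)², -1)² = (-8 + (0 + 5)²)² = (-8 + 5²)² = (-8 + 25)² = 17² = 289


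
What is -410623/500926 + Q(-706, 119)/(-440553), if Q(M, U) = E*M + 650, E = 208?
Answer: -107666815171/220684452078 ≈ -0.48788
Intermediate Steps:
Q(M, U) = 650 + 208*M (Q(M, U) = 208*M + 650 = 650 + 208*M)
-410623/500926 + Q(-706, 119)/(-440553) = -410623/500926 + (650 + 208*(-706))/(-440553) = -410623*1/500926 + (650 - 146848)*(-1/440553) = -410623/500926 - 146198*(-1/440553) = -410623/500926 + 146198/440553 = -107666815171/220684452078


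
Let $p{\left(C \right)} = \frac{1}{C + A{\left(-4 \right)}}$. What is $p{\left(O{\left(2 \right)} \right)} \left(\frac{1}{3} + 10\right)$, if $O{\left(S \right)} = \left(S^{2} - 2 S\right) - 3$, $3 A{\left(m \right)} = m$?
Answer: $- \frac{31}{13} \approx -2.3846$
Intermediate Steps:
$A{\left(m \right)} = \frac{m}{3}$
$O{\left(S \right)} = -3 + S^{2} - 2 S$
$p{\left(C \right)} = \frac{1}{- \frac{4}{3} + C}$ ($p{\left(C \right)} = \frac{1}{C + \frac{1}{3} \left(-4\right)} = \frac{1}{C - \frac{4}{3}} = \frac{1}{- \frac{4}{3} + C}$)
$p{\left(O{\left(2 \right)} \right)} \left(\frac{1}{3} + 10\right) = \frac{3}{-4 + 3 \left(-3 + 2^{2} - 4\right)} \left(\frac{1}{3} + 10\right) = \frac{3}{-4 + 3 \left(-3 + 4 - 4\right)} \left(\frac{1}{3} + 10\right) = \frac{3}{-4 + 3 \left(-3\right)} \frac{31}{3} = \frac{3}{-4 - 9} \cdot \frac{31}{3} = \frac{3}{-13} \cdot \frac{31}{3} = 3 \left(- \frac{1}{13}\right) \frac{31}{3} = \left(- \frac{3}{13}\right) \frac{31}{3} = - \frac{31}{13}$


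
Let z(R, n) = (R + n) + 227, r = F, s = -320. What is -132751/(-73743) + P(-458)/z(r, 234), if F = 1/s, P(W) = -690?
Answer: 122253347/402907171 ≈ 0.30343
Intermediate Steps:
F = -1/320 (F = 1/(-320) = -1/320 ≈ -0.0031250)
r = -1/320 ≈ -0.0031250
z(R, n) = 227 + R + n
-132751/(-73743) + P(-458)/z(r, 234) = -132751/(-73743) - 690/(227 - 1/320 + 234) = -132751*(-1/73743) - 690/147519/320 = 132751/73743 - 690*320/147519 = 132751/73743 - 73600/49173 = 122253347/402907171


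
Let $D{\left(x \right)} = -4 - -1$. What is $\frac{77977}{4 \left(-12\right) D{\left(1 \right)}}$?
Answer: $\frac{77977}{144} \approx 541.51$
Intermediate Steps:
$D{\left(x \right)} = -3$ ($D{\left(x \right)} = -4 + 1 = -3$)
$\frac{77977}{4 \left(-12\right) D{\left(1 \right)}} = \frac{77977}{4 \left(-12\right) \left(-3\right)} = \frac{77977}{\left(-48\right) \left(-3\right)} = \frac{77977}{144}$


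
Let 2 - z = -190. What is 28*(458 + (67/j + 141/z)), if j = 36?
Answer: 1857121/144 ≈ 12897.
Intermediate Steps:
z = 192 (z = 2 - 1*(-190) = 2 + 190 = 192)
28*(458 + (67/j + 141/z)) = 28*(458 + (67/36 + 141/192)) = 28*(458 + (67*(1/36) + 141*(1/192))) = 28*(458 + (67/36 + 47/64)) = 28*(458 + 1495/576) = 28*(265303/576) = 1857121/144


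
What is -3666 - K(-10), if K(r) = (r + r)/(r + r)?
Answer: -3667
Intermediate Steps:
K(r) = 1 (K(r) = (2*r)/((2*r)) = (2*r)*(1/(2*r)) = 1)
-3666 - K(-10) = -3666 - 1*1 = -3666 - 1 = -3667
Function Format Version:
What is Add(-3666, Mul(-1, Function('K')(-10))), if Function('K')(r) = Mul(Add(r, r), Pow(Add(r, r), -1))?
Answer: -3667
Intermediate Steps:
Function('K')(r) = 1 (Function('K')(r) = Mul(Mul(2, r), Pow(Mul(2, r), -1)) = Mul(Mul(2, r), Mul(Rational(1, 2), Pow(r, -1))) = 1)
Add(-3666, Mul(-1, Function('K')(-10))) = Add(-3666, Mul(-1, 1)) = Add(-3666, -1) = -3667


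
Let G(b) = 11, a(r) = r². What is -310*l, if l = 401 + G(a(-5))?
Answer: -127720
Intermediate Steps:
l = 412 (l = 401 + 11 = 412)
-310*l = -310*412 = -127720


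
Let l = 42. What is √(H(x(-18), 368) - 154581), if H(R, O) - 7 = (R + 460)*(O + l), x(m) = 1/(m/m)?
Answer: 2*√8609 ≈ 185.57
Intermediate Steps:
x(m) = 1 (x(m) = 1/1 = 1)
H(R, O) = 7 + (42 + O)*(460 + R) (H(R, O) = 7 + (R + 460)*(O + 42) = 7 + (460 + R)*(42 + O) = 7 + (42 + O)*(460 + R))
√(H(x(-18), 368) - 154581) = √((19327 + 42*1 + 460*368 + 368*1) - 154581) = √((19327 + 42 + 169280 + 368) - 154581) = √(189017 - 154581) = √34436 = 2*√8609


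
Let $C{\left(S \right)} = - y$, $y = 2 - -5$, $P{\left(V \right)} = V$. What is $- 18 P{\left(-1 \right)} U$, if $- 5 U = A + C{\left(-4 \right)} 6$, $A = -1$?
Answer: $\frac{774}{5} \approx 154.8$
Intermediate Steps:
$y = 7$ ($y = 2 + 5 = 7$)
$C{\left(S \right)} = -7$ ($C{\left(S \right)} = \left(-1\right) 7 = -7$)
$U = \frac{43}{5}$ ($U = - \frac{-1 - 42}{5} = \left(- \frac{1}{5}\right) \left(-43\right) = \frac{43}{5} \approx 8.6$)
$- 18 P{\left(-1 \right)} U = \left(-18\right) \left(-1\right) \frac{43}{5} = 18 \cdot \frac{43}{5} = \frac{774}{5}$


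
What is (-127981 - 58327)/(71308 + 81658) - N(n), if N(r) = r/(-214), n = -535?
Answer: -568723/152966 ≈ -3.7180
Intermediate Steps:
N(r) = -r/214 (N(r) = r*(-1/214) = -r/214)
(-127981 - 58327)/(71308 + 81658) - N(n) = (-127981 - 58327)/(71308 + 81658) - (-1)*(-535)/214 = -186308/152966 - 1*5/2 = -186308*1/152966 - 5/2 = -93154/76483 - 5/2 = -568723/152966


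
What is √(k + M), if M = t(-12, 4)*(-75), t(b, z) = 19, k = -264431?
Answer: 8*I*√4154 ≈ 515.61*I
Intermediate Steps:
M = -1425 (M = 19*(-75) = -1425)
√(k + M) = √(-264431 - 1425) = √(-265856) = 8*I*√4154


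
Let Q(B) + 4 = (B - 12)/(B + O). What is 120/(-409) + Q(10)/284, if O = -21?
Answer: -196029/638858 ≈ -0.30684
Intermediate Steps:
Q(B) = -4 + (-12 + B)/(-21 + B) (Q(B) = -4 + (B - 12)/(B - 21) = -4 + (-12 + B)/(-21 + B))
120/(-409) + Q(10)/284 = 120/(-409) + (3*(24 - 1*10)/(-21 + 10))/284 = 120*(-1/409) + (3*(24 - 10)/(-11))*(1/284) = -120/409 + (3*(-1/11)*14)*(1/284) = -120/409 - 42/11*1/284 = -120/409 - 21/1562 = -196029/638858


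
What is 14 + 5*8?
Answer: 54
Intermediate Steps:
14 + 5*8 = 14 + 40 = 54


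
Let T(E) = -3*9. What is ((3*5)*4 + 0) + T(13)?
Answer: 33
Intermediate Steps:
T(E) = -27
((3*5)*4 + 0) + T(13) = ((3*5)*4 + 0) - 27 = (15*4 + 0) - 27 = (60 + 0) - 27 = 60 - 27 = 33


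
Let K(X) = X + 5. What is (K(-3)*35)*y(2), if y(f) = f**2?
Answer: 280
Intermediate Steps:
K(X) = 5 + X
(K(-3)*35)*y(2) = ((5 - 3)*35)*2**2 = (2*35)*4 = 70*4 = 280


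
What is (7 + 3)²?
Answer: 100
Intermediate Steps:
(7 + 3)² = 10² = 100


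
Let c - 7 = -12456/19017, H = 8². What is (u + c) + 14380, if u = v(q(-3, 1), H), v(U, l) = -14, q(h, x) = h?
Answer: 30368765/2113 ≈ 14372.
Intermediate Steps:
H = 64
u = -14
c = 13407/2113 (c = 7 - 12456/19017 = 7 - 12456*1/19017 = 7 - 1384/2113 = 13407/2113 ≈ 6.3450)
(u + c) + 14380 = (-14 + 13407/2113) + 14380 = -16175/2113 + 14380 = 30368765/2113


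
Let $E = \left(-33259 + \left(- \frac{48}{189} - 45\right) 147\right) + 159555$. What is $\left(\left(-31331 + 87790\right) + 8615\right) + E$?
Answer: $\frac{554153}{3} \approx 1.8472 \cdot 10^{5}$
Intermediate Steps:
$E = \frac{358931}{3}$ ($E = \left(-33259 + \left(\left(-48\right) \frac{1}{189} - 45\right) 147\right) + 159555 = \left(-33259 + \left(- \frac{16}{63} - 45\right) 147\right) + 159555 = \left(-33259 - \frac{19957}{3}\right) + 159555 = - \frac{119734}{3} + 159555 = \frac{358931}{3} \approx 1.1964 \cdot 10^{5}$)
$\left(\left(-31331 + 87790\right) + 8615\right) + E = \left(\left(-31331 + 87790\right) + 8615\right) + \frac{358931}{3} = \left(56459 + 8615\right) + \frac{358931}{3} = 65074 + \frac{358931}{3} = \frac{554153}{3}$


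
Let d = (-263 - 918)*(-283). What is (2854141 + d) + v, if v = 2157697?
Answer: 5346061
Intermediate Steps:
d = 334223 (d = -1181*(-283) = 334223)
(2854141 + d) + v = (2854141 + 334223) + 2157697 = 3188364 + 2157697 = 5346061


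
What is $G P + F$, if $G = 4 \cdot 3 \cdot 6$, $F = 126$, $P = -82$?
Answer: $-5778$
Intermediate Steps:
$G = 72$ ($G = 12 \cdot 6 = 72$)
$G P + F = 72 \left(-82\right) + 126 = -5904 + 126 = -5778$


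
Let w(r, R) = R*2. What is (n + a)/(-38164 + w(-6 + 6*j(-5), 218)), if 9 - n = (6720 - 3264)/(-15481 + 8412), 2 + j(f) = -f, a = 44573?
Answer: -157576807/133349616 ≈ -1.1817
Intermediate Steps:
j(f) = -2 - f
n = 67077/7069 (n = 9 - (6720 - 3264)/(-15481 + 8412) = 9 - 3456/(-7069) = 9 - 3456*(-1)/7069 = 9 - 1*(-3456/7069) = 9 + 3456/7069 = 67077/7069 ≈ 9.4889)
w(r, R) = 2*R
(n + a)/(-38164 + w(-6 + 6*j(-5), 218)) = (67077/7069 + 44573)/(-38164 + 2*218) = 315153614/(7069*(-38164 + 436)) = (315153614/7069)/(-37728) = (315153614/7069)*(-1/37728) = -157576807/133349616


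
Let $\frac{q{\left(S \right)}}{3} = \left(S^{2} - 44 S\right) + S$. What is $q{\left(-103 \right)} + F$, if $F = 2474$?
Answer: $47588$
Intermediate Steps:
$q{\left(S \right)} = - 129 S + 3 S^{2}$ ($q{\left(S \right)} = 3 \left(\left(S^{2} - 44 S\right) + S\right) = 3 \left(S^{2} - 43 S\right) = - 129 S + 3 S^{2}$)
$q{\left(-103 \right)} + F = 3 \left(-103\right) \left(-43 - 103\right) + 2474 = 3 \left(-103\right) \left(-146\right) + 2474 = 45114 + 2474 = 47588$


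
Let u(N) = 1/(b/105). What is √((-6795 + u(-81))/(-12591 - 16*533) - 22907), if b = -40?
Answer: I*√3336051269546/12068 ≈ 151.35*I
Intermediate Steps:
u(N) = -21/8 (u(N) = 1/(-40/105) = 1/(-40*1/105) = 1/(-8/21) = -21/8)
√((-6795 + u(-81))/(-12591 - 16*533) - 22907) = √((-6795 - 21/8)/(-12591 - 16*533) - 22907) = √(-54381/(8*(-12591 - 8528)) - 22907) = √(-54381/8/(-21119) - 22907) = √(-54381/8*(-1/21119) - 22907) = √(54381/168952 - 22907) = √(-3870129083/168952) = I*√3336051269546/12068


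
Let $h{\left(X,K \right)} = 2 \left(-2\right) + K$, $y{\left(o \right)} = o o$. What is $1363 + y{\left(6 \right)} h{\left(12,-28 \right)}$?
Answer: $211$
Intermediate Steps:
$y{\left(o \right)} = o^{2}$
$h{\left(X,K \right)} = -4 + K$
$1363 + y{\left(6 \right)} h{\left(12,-28 \right)} = 1363 + 6^{2} \left(-4 - 28\right) = 1363 + 36 \left(-32\right) = 1363 - 1152 = 211$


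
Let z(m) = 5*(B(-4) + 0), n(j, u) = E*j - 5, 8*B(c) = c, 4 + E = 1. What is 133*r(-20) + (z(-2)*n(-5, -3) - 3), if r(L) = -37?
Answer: -4949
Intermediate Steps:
E = -3 (E = -4 + 1 = -3)
B(c) = c/8
n(j, u) = -5 - 3*j (n(j, u) = -3*j - 5 = -5 - 3*j)
z(m) = -5/2 (z(m) = 5*((⅛)*(-4) + 0) = 5*(-½ + 0) = 5*(-½) = -5/2)
133*r(-20) + (z(-2)*n(-5, -3) - 3) = 133*(-37) + (-5*(-5 - 3*(-5))/2 - 3) = -4921 + (-5*(-5 + 15)/2 - 3) = -4921 + (-5/2*10 - 3) = -4921 + (-25 - 3) = -4921 - 28 = -4949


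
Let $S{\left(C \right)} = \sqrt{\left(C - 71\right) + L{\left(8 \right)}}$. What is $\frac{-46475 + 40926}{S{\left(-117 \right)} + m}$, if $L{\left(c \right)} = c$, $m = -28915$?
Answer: $\frac{32089867}{167215481} + \frac{33294 i \sqrt{5}}{836077405} \approx 0.19191 + 8.9044 \cdot 10^{-5} i$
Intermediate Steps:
$S{\left(C \right)} = \sqrt{-63 + C}$ ($S{\left(C \right)} = \sqrt{\left(C - 71\right) + 8} = \sqrt{\left(-71 + C\right) + 8} = \sqrt{-63 + C}$)
$\frac{-46475 + 40926}{S{\left(-117 \right)} + m} = \frac{-46475 + 40926}{\sqrt{-63 - 117} - 28915} = - \frac{5549}{\sqrt{-180} - 28915} = - \frac{5549}{6 i \sqrt{5} - 28915} = - \frac{5549}{-28915 + 6 i \sqrt{5}}$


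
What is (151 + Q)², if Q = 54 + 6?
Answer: 44521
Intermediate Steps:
Q = 60
(151 + Q)² = (151 + 60)² = 211² = 44521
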